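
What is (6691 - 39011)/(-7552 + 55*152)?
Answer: -40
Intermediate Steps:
(6691 - 39011)/(-7552 + 55*152) = -32320/(-7552 + 8360) = -32320/808 = -32320*1/808 = -40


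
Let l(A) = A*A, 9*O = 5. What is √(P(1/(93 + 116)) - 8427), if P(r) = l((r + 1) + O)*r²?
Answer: I*√1302396301857482/393129 ≈ 91.799*I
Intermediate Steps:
O = 5/9 (O = (⅑)*5 = 5/9 ≈ 0.55556)
l(A) = A²
P(r) = r²*(14/9 + r)² (P(r) = ((r + 1) + 5/9)²*r² = ((1 + r) + 5/9)²*r² = (14/9 + r)²*r² = r²*(14/9 + r)²)
√(P(1/(93 + 116)) - 8427) = √((1/(93 + 116))²*(14 + 9/(93 + 116))²/81 - 8427) = √((1/209)²*(14 + 9/209)²/81 - 8427) = √((1/209)²*(14 + 9*(1/209))²/81 - 8427) = √((1/81)*(1/43681)*(14 + 9/209)² - 8427) = √((1/81)*(1/43681)*(2935/209)² - 8427) = √((1/81)*(1/43681)*(8614225/43681) - 8427) = √(8614225/154550410641 - 8427) = √(-1302396301857482/154550410641) = I*√1302396301857482/393129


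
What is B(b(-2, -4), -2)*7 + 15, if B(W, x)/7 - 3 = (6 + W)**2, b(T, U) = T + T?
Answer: 358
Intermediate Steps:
b(T, U) = 2*T
B(W, x) = 21 + 7*(6 + W)**2
B(b(-2, -4), -2)*7 + 15 = (21 + 7*(6 + 2*(-2))**2)*7 + 15 = (21 + 7*(6 - 4)**2)*7 + 15 = (21 + 7*2**2)*7 + 15 = (21 + 7*4)*7 + 15 = (21 + 28)*7 + 15 = 49*7 + 15 = 343 + 15 = 358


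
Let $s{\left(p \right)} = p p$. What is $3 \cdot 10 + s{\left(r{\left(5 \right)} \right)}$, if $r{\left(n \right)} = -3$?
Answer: $39$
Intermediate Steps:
$s{\left(p \right)} = p^{2}$
$3 \cdot 10 + s{\left(r{\left(5 \right)} \right)} = 3 \cdot 10 + \left(-3\right)^{2} = 30 + 9 = 39$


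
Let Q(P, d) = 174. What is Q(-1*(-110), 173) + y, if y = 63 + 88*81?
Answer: 7365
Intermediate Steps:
y = 7191 (y = 63 + 7128 = 7191)
Q(-1*(-110), 173) + y = 174 + 7191 = 7365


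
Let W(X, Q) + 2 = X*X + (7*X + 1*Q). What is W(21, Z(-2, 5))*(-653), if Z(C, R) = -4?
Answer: -380046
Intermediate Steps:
W(X, Q) = -2 + Q + X**2 + 7*X (W(X, Q) = -2 + (X*X + (7*X + 1*Q)) = -2 + (X**2 + (7*X + Q)) = -2 + (X**2 + (Q + 7*X)) = -2 + (Q + X**2 + 7*X) = -2 + Q + X**2 + 7*X)
W(21, Z(-2, 5))*(-653) = (-2 - 4 + 21**2 + 7*21)*(-653) = (-2 - 4 + 441 + 147)*(-653) = 582*(-653) = -380046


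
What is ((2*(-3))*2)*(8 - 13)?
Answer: 60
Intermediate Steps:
((2*(-3))*2)*(8 - 13) = -6*2*(-5) = -12*(-5) = 60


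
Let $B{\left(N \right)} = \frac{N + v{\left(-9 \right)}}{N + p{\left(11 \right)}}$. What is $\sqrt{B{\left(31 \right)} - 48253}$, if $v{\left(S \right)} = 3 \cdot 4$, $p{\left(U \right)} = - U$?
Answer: $\frac{i \sqrt{4825085}}{10} \approx 219.66 i$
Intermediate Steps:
$v{\left(S \right)} = 12$
$B{\left(N \right)} = \frac{12 + N}{-11 + N}$ ($B{\left(N \right)} = \frac{N + 12}{N - 11} = \frac{12 + N}{N - 11} = \frac{12 + N}{-11 + N}$)
$\sqrt{B{\left(31 \right)} - 48253} = \sqrt{\frac{12 + 31}{-11 + 31} - 48253} = \sqrt{\frac{1}{20} \cdot 43 - 48253} = \sqrt{\frac{43}{20} - 48253} = \sqrt{- \frac{965017}{20}} = \frac{i \sqrt{4825085}}{10}$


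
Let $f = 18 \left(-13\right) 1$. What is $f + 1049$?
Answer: $815$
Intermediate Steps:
$f = -234$ ($f = \left(-234\right) 1 = -234$)
$f + 1049 = -234 + 1049 = 815$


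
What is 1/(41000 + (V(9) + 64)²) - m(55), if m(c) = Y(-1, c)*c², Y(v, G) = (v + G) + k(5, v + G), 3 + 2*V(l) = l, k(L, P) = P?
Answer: -14861256299/45489 ≈ -3.2670e+5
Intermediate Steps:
V(l) = -3/2 + l/2
Y(v, G) = 2*G + 2*v (Y(v, G) = (v + G) + (v + G) = (G + v) + (G + v) = 2*G + 2*v)
m(c) = c²*(-2 + 2*c) (m(c) = (2*c + 2*(-1))*c² = (2*c - 2)*c² = (-2 + 2*c)*c² = c²*(-2 + 2*c))
1/(41000 + (V(9) + 64)²) - m(55) = 1/(41000 + ((-3/2 + (½)*9) + 64)²) - 2*55²*(-1 + 55) = 1/(41000 + ((-3/2 + 9/2) + 64)²) - 2*3025*54 = 1/(41000 + (3 + 64)²) - 1*326700 = 1/(41000 + 67²) - 326700 = 1/(41000 + 4489) - 326700 = 1/45489 - 326700 = -14861256299/45489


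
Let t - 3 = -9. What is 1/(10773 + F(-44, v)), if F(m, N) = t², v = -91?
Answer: 1/10809 ≈ 9.2515e-5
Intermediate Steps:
t = -6 (t = 3 - 9 = -6)
F(m, N) = 36 (F(m, N) = (-6)² = 36)
1/(10773 + F(-44, v)) = 1/(10773 + 36) = 1/10809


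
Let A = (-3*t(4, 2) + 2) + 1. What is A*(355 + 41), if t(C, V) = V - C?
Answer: 3564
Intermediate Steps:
A = 9 (A = (-3*(2 - 1*4) + 2) + 1 = (-3*(2 - 4) + 2) + 1 = (-3*(-2) + 2) + 1 = (6 + 2) + 1 = 8 + 1 = 9)
A*(355 + 41) = 9*(355 + 41) = 9*396 = 3564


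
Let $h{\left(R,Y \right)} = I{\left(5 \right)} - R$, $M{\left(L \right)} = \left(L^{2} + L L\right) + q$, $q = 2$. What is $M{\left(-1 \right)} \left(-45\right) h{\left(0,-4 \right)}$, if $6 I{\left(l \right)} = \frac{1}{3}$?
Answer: $-10$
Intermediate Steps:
$M{\left(L \right)} = 2 + 2 L^{2}$ ($M{\left(L \right)} = \left(L^{2} + L L\right) + 2 = \left(L^{2} + L^{2}\right) + 2 = 2 L^{2} + 2 = 2 + 2 L^{2}$)
$I{\left(l \right)} = \frac{1}{18}$ ($I{\left(l \right)} = \frac{1}{6 \cdot 3} = \frac{1}{6} \cdot \frac{1}{3} = \frac{1}{18}$)
$h{\left(R,Y \right)} = \frac{1}{18} - R$
$M{\left(-1 \right)} \left(-45\right) h{\left(0,-4 \right)} = \left(2 + 2 \left(-1\right)^{2}\right) \left(-45\right) \left(\frac{1}{18} - 0\right) = \left(2 + 2 \cdot 1\right) \left(-45\right) \left(\frac{1}{18} + 0\right) = \left(2 + 2\right) \left(-45\right) \frac{1}{18} = 4 \left(-45\right) \frac{1}{18} = \left(-180\right) \frac{1}{18} = -10$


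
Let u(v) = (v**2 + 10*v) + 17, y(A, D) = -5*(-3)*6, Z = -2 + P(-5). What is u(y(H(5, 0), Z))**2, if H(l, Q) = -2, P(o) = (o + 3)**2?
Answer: 81306289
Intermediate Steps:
P(o) = (3 + o)**2
Z = 2 (Z = -2 + (3 - 5)**2 = -2 + (-2)**2 = -2 + 4 = 2)
y(A, D) = 90 (y(A, D) = 15*6 = 90)
u(v) = 17 + v**2 + 10*v
u(y(H(5, 0), Z))**2 = (17 + 90**2 + 10*90)**2 = (17 + 8100 + 900)**2 = 9017**2 = 81306289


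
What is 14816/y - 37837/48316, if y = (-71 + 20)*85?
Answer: -879873251/209449860 ≈ -4.2009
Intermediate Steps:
y = -4335 (y = -51*85 = -4335)
14816/y - 37837/48316 = 14816/(-4335) - 37837/48316 = 14816*(-1/4335) - 37837*1/48316 = -14816/4335 - 37837/48316 = -879873251/209449860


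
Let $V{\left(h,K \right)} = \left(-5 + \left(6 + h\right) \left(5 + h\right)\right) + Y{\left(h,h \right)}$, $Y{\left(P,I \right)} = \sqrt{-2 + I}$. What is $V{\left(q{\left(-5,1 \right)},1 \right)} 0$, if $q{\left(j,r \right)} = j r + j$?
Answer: $0$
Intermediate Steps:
$q{\left(j,r \right)} = j + j r$
$V{\left(h,K \right)} = -5 + \sqrt{-2 + h} + \left(5 + h\right) \left(6 + h\right)$ ($V{\left(h,K \right)} = \left(-5 + \left(6 + h\right) \left(5 + h\right)\right) + \sqrt{-2 + h} = \left(-5 + \left(5 + h\right) \left(6 + h\right)\right) + \sqrt{-2 + h} = -5 + \sqrt{-2 + h} + \left(5 + h\right) \left(6 + h\right)$)
$V{\left(q{\left(-5,1 \right)},1 \right)} 0 = \left(25 + \left(- 5 \left(1 + 1\right)\right)^{2} + \sqrt{-2 - 5 \left(1 + 1\right)} + 11 \left(- 5 \left(1 + 1\right)\right)\right) 0 = \left(25 + \left(\left(-5\right) 2\right)^{2} + \sqrt{-2 - 10} + 11 \left(\left(-5\right) 2\right)\right) 0 = \left(25 + \left(-10\right)^{2} + \sqrt{-2 - 10} + 11 \left(-10\right)\right) 0 = \left(25 + 100 + \sqrt{-12} - 110\right) 0 = \left(25 + 100 + 2 i \sqrt{3} - 110\right) 0 = \left(15 + 2 i \sqrt{3}\right) 0 = 0$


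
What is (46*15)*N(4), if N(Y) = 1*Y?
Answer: 2760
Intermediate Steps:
N(Y) = Y
(46*15)*N(4) = (46*15)*4 = 690*4 = 2760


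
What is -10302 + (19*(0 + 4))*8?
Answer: -9694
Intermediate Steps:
-10302 + (19*(0 + 4))*8 = -10302 + (19*4)*8 = -10302 + 76*8 = -10302 + 608 = -9694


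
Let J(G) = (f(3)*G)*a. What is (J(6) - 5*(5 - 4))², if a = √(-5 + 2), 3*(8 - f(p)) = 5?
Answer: (5 - 38*I*√3)² ≈ -4307.0 - 658.18*I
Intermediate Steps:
f(p) = 19/3 (f(p) = 8 - ⅓*5 = 8 - 5/3 = 19/3)
a = I*√3 (a = √(-3) = I*√3 ≈ 1.732*I)
J(G) = 19*I*G*√3/3 (J(G) = (19*G/3)*(I*√3) = 19*I*G*√3/3)
(J(6) - 5*(5 - 4))² = ((19/3)*I*6*√3 - 5*(5 - 4))² = (38*I*√3 - 5*1)² = (38*I*√3 - 5)² = (-5 + 38*I*√3)²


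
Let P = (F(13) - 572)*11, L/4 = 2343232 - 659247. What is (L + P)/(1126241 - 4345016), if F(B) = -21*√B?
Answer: -2243216/1072925 + 11*√13/153275 ≈ -2.0905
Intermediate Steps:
L = 6735940 (L = 4*(2343232 - 659247) = 4*1683985 = 6735940)
P = -6292 - 231*√13 (P = (-21*√13 - 572)*11 = (-572 - 21*√13)*11 = -6292 - 231*√13 ≈ -7124.9)
(L + P)/(1126241 - 4345016) = (6735940 + (-6292 - 231*√13))/(1126241 - 4345016) = (6729648 - 231*√13)/(-3218775) = (6729648 - 231*√13)*(-1/3218775) = -2243216/1072925 + 11*√13/153275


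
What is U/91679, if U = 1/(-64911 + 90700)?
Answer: 1/2364309731 ≈ 4.2296e-10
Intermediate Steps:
U = 1/25789 ≈ 3.8776e-5
U/91679 = (1/25789)/91679 = (1/25789)*(1/91679) = 1/2364309731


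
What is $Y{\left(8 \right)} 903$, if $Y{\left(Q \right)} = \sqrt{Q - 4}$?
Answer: $1806$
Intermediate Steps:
$Y{\left(Q \right)} = \sqrt{-4 + Q}$
$Y{\left(8 \right)} 903 = \sqrt{-4 + 8} \cdot 903 = \sqrt{4} \cdot 903 = 2 \cdot 903 = 1806$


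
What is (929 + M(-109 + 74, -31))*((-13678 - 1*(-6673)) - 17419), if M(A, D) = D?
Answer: -21932752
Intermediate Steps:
(929 + M(-109 + 74, -31))*((-13678 - 1*(-6673)) - 17419) = (929 - 31)*((-13678 - 1*(-6673)) - 17419) = 898*((-13678 + 6673) - 17419) = 898*(-7005 - 17419) = 898*(-24424) = -21932752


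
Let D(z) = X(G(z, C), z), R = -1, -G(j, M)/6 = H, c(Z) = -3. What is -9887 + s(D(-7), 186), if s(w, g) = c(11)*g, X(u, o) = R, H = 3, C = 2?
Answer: -10445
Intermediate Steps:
G(j, M) = -18 (G(j, M) = -6*3 = -18)
X(u, o) = -1
D(z) = -1
s(w, g) = -3*g
-9887 + s(D(-7), 186) = -9887 - 3*186 = -9887 - 558 = -10445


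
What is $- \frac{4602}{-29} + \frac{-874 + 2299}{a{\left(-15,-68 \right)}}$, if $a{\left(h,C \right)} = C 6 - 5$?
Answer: $\frac{1859301}{11977} \approx 155.24$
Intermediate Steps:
$a{\left(h,C \right)} = -5 + 6 C$ ($a{\left(h,C \right)} = 6 C - 5 = -5 + 6 C$)
$- \frac{4602}{-29} + \frac{-874 + 2299}{a{\left(-15,-68 \right)}} = - \frac{4602}{-29} + \frac{-874 + 2299}{-5 + 6 \left(-68\right)} = \left(-4602\right) \left(- \frac{1}{29}\right) + \frac{1425}{-5 - 408} = \frac{4602}{29} + \frac{1425}{-413} = \frac{4602}{29} + 1425 \left(- \frac{1}{413}\right) = \frac{4602}{29} - \frac{1425}{413} = \frac{1859301}{11977}$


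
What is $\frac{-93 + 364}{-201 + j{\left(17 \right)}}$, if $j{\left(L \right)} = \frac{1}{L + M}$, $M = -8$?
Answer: $- \frac{2439}{1808} \approx -1.349$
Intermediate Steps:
$j{\left(L \right)} = \frac{1}{-8 + L}$ ($j{\left(L \right)} = \frac{1}{L - 8} = \frac{1}{-8 + L}$)
$\frac{-93 + 364}{-201 + j{\left(17 \right)}} = \frac{-93 + 364}{-201 + \frac{1}{-8 + 17}} = \frac{271}{-201 + \frac{1}{9}} = \frac{271}{- \frac{1808}{9}} = 271 \left(- \frac{9}{1808}\right) = - \frac{2439}{1808}$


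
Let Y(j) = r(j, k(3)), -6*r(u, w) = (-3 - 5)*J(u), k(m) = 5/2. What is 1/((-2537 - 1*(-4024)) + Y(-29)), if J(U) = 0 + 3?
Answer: 1/1491 ≈ 0.00067069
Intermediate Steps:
J(U) = 3
k(m) = 5/2 (k(m) = 5*(½) = 5/2)
r(u, w) = 4 (r(u, w) = -(-3 - 5)*3/6 = -(-4)*3/3 = -⅙*(-24) = 4)
Y(j) = 4
1/((-2537 - 1*(-4024)) + Y(-29)) = 1/((-2537 - 1*(-4024)) + 4) = 1/((-2537 + 4024) + 4) = 1/(1487 + 4) = 1/1491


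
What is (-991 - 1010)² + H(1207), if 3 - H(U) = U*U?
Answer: 2547155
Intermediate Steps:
H(U) = 3 - U² (H(U) = 3 - U*U = 3 - U²)
(-991 - 1010)² + H(1207) = (-991 - 1010)² + (3 - 1*1207²) = (-2001)² + (3 - 1*1456849) = 4004001 + (3 - 1456849) = 4004001 - 1456846 = 2547155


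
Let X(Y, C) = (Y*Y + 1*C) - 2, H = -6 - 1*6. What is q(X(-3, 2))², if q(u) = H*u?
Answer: 11664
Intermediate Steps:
H = -12 (H = -6 - 6 = -12)
X(Y, C) = -2 + C + Y² (X(Y, C) = (Y² + C) - 2 = (C + Y²) - 2 = -2 + C + Y²)
q(u) = -12*u
q(X(-3, 2))² = (-12*(-2 + 2 + (-3)²))² = (-12*(-2 + 2 + 9))² = (-12*9)² = (-108)² = 11664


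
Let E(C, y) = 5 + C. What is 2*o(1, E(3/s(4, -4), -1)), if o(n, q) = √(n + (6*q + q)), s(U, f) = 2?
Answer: √186 ≈ 13.638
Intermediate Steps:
o(n, q) = √(n + 7*q)
2*o(1, E(3/s(4, -4), -1)) = 2*√(1 + 7*(5 + 3/2)) = 2*√(1 + 7*(13/2)) = 2*√(1 + 91/2) = 2*√(93/2) = 2*(√186/2) = √186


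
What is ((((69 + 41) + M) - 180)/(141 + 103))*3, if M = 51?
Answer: -57/244 ≈ -0.23361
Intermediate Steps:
((((69 + 41) + M) - 180)/(141 + 103))*3 = ((((69 + 41) + 51) - 180)/(141 + 103))*3 = (((110 + 51) - 180)/244)*3 = ((161 - 180)*(1/244))*3 = -19*1/244*3 = -19/244*3 = -57/244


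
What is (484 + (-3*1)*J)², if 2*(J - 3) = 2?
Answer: 222784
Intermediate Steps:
J = 4 (J = 3 + (½)*2 = 3 + 1 = 4)
(484 + (-3*1)*J)² = (484 - 3*1*4)² = (484 - 3*4)² = (484 - 12)² = 472² = 222784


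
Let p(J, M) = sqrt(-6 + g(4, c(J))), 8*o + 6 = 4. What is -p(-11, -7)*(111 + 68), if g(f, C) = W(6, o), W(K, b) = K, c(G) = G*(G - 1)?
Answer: 0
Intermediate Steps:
c(G) = G*(-1 + G)
o = -1/4 (o = -3/4 + (1/8)*4 = -3/4 + 1/2 = -1/4 ≈ -0.25000)
g(f, C) = 6
p(J, M) = 0 (p(J, M) = sqrt(-6 + 6) = sqrt(0) = 0)
-p(-11, -7)*(111 + 68) = -0*(111 + 68) = -0*179 = -1*0 = 0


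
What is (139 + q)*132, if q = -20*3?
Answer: 10428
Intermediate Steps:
q = -60
(139 + q)*132 = (139 - 60)*132 = 79*132 = 10428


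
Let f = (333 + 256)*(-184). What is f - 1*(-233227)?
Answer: 124851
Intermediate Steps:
f = -108376 (f = 589*(-184) = -108376)
f - 1*(-233227) = -108376 - 1*(-233227) = -108376 + 233227 = 124851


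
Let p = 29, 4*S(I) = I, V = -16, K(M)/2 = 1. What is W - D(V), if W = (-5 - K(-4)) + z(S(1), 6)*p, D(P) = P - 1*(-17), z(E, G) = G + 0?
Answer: 166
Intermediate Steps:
K(M) = 2 (K(M) = 2*1 = 2)
S(I) = I/4
z(E, G) = G
D(P) = 17 + P (D(P) = P + 17 = 17 + P)
W = 167 (W = (-5 - 1*2) + 6*29 = (-5 - 2) + 174 = -7 + 174 = 167)
W - D(V) = 167 - (17 - 16) = 167 - 1*1 = 167 - 1 = 166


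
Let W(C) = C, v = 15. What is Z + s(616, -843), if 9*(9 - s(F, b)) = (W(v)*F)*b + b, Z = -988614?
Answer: -369094/3 ≈ -1.2303e+5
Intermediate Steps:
s(F, b) = 9 - b/9 - 5*F*b/3 (s(F, b) = 9 - ((15*F)*b + b)/9 = 9 - (15*F*b + b)/9 = 9 - (b + 15*F*b)/9 = 9 + (-b/9 - 5*F*b/3) = 9 - b/9 - 5*F*b/3)
Z + s(616, -843) = -988614 + (9 - ⅑*(-843) - 5/3*616*(-843)) = -988614 + (9 + 281/3 + 865480) = -988614 + 2596748/3 = -369094/3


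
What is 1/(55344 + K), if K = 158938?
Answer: 1/214282 ≈ 4.6667e-6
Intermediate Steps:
1/(55344 + K) = 1/(55344 + 158938) = 1/214282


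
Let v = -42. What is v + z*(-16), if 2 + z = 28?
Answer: -458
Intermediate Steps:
z = 26 (z = -2 + 28 = 26)
v + z*(-16) = -42 + 26*(-16) = -42 - 416 = -458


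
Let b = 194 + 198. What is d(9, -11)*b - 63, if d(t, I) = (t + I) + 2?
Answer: -63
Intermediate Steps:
d(t, I) = 2 + I + t (d(t, I) = (I + t) + 2 = 2 + I + t)
b = 392
d(9, -11)*b - 63 = (2 - 11 + 9)*392 - 63 = 0*392 - 63 = 0 - 63 = -63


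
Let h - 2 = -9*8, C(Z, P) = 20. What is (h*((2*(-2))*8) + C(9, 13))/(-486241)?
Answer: -2260/486241 ≈ -0.0046479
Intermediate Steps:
h = -70 (h = 2 - 9*8 = 2 - 72 = -70)
(h*((2*(-2))*8) + C(9, 13))/(-486241) = (-70*2*(-2)*8 + 20)/(-486241) = (-(-280)*8 + 20)*(-1/486241) = (-70*(-32) + 20)*(-1/486241) = (2240 + 20)*(-1/486241) = 2260*(-1/486241) = -2260/486241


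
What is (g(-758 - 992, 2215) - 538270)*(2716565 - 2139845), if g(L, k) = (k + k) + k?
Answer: -306598770000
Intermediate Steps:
g(L, k) = 3*k (g(L, k) = 2*k + k = 3*k)
(g(-758 - 992, 2215) - 538270)*(2716565 - 2139845) = (3*2215 - 538270)*(2716565 - 2139845) = (6645 - 538270)*576720 = -531625*576720 = -306598770000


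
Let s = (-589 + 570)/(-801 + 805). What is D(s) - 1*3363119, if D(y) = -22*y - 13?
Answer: -6726055/2 ≈ -3.3630e+6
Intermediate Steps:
s = -19/4 ≈ -4.7500
D(y) = -13 - 22*y
D(s) - 1*3363119 = (-13 - 22*(-19/4)) - 1*3363119 = (-13 + 209/2) - 3363119 = 183/2 - 3363119 = -6726055/2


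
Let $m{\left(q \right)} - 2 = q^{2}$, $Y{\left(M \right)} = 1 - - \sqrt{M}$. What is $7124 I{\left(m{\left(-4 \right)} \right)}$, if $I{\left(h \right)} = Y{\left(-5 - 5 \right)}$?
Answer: $7124 + 7124 i \sqrt{10} \approx 7124.0 + 22528.0 i$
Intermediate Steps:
$Y{\left(M \right)} = 1 + \sqrt{M}$
$m{\left(q \right)} = 2 + q^{2}$
$I{\left(h \right)} = 1 + i \sqrt{10}$ ($I{\left(h \right)} = 1 + \sqrt{-5 - 5} = 1 + \sqrt{-10} = 1 + i \sqrt{10}$)
$7124 I{\left(m{\left(-4 \right)} \right)} = 7124 \left(1 + i \sqrt{10}\right) = 7124 + 7124 i \sqrt{10}$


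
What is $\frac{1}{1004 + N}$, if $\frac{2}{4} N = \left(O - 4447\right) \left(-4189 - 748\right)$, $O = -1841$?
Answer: $\frac{1}{62088716} \approx 1.6106 \cdot 10^{-8}$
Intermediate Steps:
$N = 62087712$ ($N = 2 \left(-1841 - 4447\right) \left(-4189 - 748\right) = 2 \left(\left(-6288\right) \left(-4937\right)\right) = 2 \cdot 31043856 = 62087712$)
$\frac{1}{1004 + N} = \frac{1}{1004 + 62087712} = \frac{1}{62088716}$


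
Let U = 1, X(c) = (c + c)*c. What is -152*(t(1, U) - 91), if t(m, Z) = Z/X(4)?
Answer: 55309/4 ≈ 13827.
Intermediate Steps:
X(c) = 2*c**2 (X(c) = (2*c)*c = 2*c**2)
t(m, Z) = Z/32 (t(m, Z) = Z/((2*4**2)) = Z/((2*16)) = Z/32)
-152*(t(1, U) - 91) = -152*((1/32)*1 - 91) = -152*(1/32 - 91) = -152*(-2911/32) = 55309/4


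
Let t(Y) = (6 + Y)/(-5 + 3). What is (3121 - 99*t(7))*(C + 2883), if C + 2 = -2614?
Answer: 2010243/2 ≈ 1.0051e+6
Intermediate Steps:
C = -2616 (C = -2 - 2614 = -2616)
t(Y) = -3 - Y/2 (t(Y) = (6 + Y)/(-2) = (6 + Y)*(-½) = -3 - Y/2)
(3121 - 99*t(7))*(C + 2883) = (3121 - 99*(-3 - ½*7))*(-2616 + 2883) = (3121 - 99*(-3 - 7/2))*267 = (3121 - 99*(-13/2))*267 = (3121 + 1287/2)*267 = (7529/2)*267 = 2010243/2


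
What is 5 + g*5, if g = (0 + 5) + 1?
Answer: 35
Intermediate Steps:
g = 6 (g = 5 + 1 = 6)
5 + g*5 = 5 + 6*5 = 5 + 30 = 35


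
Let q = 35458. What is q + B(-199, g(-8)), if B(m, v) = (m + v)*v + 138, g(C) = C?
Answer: 37252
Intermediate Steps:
B(m, v) = 138 + v*(m + v) (B(m, v) = v*(m + v) + 138 = 138 + v*(m + v))
q + B(-199, g(-8)) = 35458 + (138 + (-8)**2 - 199*(-8)) = 35458 + (138 + 64 + 1592) = 35458 + 1794 = 37252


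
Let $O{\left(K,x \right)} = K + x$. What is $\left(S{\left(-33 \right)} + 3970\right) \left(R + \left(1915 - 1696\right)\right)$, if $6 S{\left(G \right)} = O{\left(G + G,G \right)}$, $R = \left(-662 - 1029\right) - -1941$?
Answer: $\frac{3708383}{2} \approx 1.8542 \cdot 10^{6}$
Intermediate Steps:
$R = 250$ ($R = -1691 + 1941 = 250$)
$S{\left(G \right)} = \frac{G}{2}$ ($S{\left(G \right)} = \frac{\left(G + G\right) + G}{6} = \frac{2 G + G}{6} = \frac{3 G}{6} = \frac{G}{2}$)
$\left(S{\left(-33 \right)} + 3970\right) \left(R + \left(1915 - 1696\right)\right) = \left(\frac{1}{2} \left(-33\right) + 3970\right) \left(250 + \left(1915 - 1696\right)\right) = \left(- \frac{33}{2} + 3970\right) \left(250 + 219\right) = \frac{7907}{2} \cdot 469 = \frac{3708383}{2}$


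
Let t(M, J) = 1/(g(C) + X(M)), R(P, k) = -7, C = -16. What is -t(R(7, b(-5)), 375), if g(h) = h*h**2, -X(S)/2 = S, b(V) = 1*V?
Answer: 1/4082 ≈ 0.00024498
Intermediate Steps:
b(V) = V
X(S) = -2*S
g(h) = h**3
t(M, J) = 1/(-4096 - 2*M) (t(M, J) = 1/((-16)**3 - 2*M) = 1/(-4096 - 2*M))
-t(R(7, b(-5)), 375) = -(-1)/(4096 + 2*(-7)) = -(-1)/(4096 - 14) = -(-1)/4082 = -1*(-1/4082) = 1/4082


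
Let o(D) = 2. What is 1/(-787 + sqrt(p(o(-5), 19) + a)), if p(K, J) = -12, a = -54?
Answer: -787/619435 - I*sqrt(66)/619435 ≈ -0.0012705 - 1.3115e-5*I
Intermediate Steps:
1/(-787 + sqrt(p(o(-5), 19) + a)) = 1/(-787 + sqrt(-12 - 54)) = 1/(-787 + sqrt(-66)) = 1/(-787 + I*sqrt(66))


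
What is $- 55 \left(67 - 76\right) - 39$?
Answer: $456$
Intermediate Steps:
$- 55 \left(67 - 76\right) - 39 = \left(-55\right) \left(-9\right) - 39 = 495 - 39 = 456$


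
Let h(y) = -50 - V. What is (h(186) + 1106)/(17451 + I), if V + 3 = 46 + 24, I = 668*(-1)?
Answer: 989/16783 ≈ 0.058929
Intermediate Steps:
I = -668
V = 67 (V = -3 + (46 + 24) = -3 + 70 = 67)
h(y) = -117 (h(y) = -50 - 1*67 = -50 - 67 = -117)
(h(186) + 1106)/(17451 + I) = (-117 + 1106)/(17451 - 668) = 989/16783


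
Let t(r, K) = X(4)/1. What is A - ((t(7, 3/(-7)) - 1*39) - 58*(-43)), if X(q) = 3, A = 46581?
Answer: 44123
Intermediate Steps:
t(r, K) = 3 (t(r, K) = 3/1 = 3*1 = 3)
A - ((t(7, 3/(-7)) - 1*39) - 58*(-43)) = 46581 - ((3 - 1*39) - 58*(-43)) = 46581 - ((3 - 39) + 2494) = 46581 - (-36 + 2494) = 46581 - 1*2458 = 46581 - 2458 = 44123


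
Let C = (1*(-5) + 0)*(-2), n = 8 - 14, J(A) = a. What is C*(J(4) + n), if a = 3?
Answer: -30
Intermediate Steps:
J(A) = 3
n = -6
C = 10 (C = (-5 + 0)*(-2) = -5*(-2) = 10)
C*(J(4) + n) = 10*(3 - 6) = 10*(-3) = -30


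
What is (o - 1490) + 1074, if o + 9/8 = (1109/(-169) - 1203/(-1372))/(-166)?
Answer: -4013464929/9622522 ≈ -417.09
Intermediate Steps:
o = -10495777/9622522 (o = -9/8 + (1109/(-169) - 1203/(-1372))/(-166) = -9/8 + (1109*(-1/169) - 1203*(-1/1372))*(-1/166) = -9/8 + (-1109/169 + 1203/1372)*(-1/166) = -9/8 - 1318241/231868*(-1/166) = -9/8 + 1318241/38490088 = -10495777/9622522 ≈ -1.0908)
(o - 1490) + 1074 = (-10495777/9622522 - 1490) + 1074 = -14348053557/9622522 + 1074 = -4013464929/9622522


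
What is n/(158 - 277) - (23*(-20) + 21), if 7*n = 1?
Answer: 365686/833 ≈ 439.00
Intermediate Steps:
n = ⅐ (n = (⅐)*1 = ⅐ ≈ 0.14286)
n/(158 - 277) - (23*(-20) + 21) = (⅐)/(158 - 277) - (23*(-20) + 21) = (⅐)/(-119) - (-460 + 21) = -1/119*⅐ - 1*(-439) = -1/833 + 439 = 365686/833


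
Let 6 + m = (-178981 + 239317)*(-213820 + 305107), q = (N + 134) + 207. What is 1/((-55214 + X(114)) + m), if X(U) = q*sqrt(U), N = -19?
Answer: 1376959303/7584067688470028242 - 161*sqrt(114)/15168135376940056484 ≈ 1.8156e-10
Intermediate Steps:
q = 322 (q = (-19 + 134) + 207 = 115 + 207 = 322)
m = 5507892426 (m = -6 + (-178981 + 239317)*(-213820 + 305107) = -6 + 60336*91287 = -6 + 5507892432 = 5507892426)
X(U) = 322*sqrt(U)
1/((-55214 + X(114)) + m) = 1/((-55214 + 322*sqrt(114)) + 5507892426) = 1/(5507837212 + 322*sqrt(114))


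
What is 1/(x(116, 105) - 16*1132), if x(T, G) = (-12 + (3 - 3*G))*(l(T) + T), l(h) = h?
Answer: -1/93280 ≈ -1.0720e-5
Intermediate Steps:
x(T, G) = 2*T*(-9 - 3*G) (x(T, G) = (-12 + (3 - 3*G))*(T + T) = (-9 - 3*G)*(2*T) = 2*T*(-9 - 3*G))
1/(x(116, 105) - 16*1132) = 1/(6*116*(-3 - 1*105) - 16*1132) = 1/(6*116*(-3 - 105) - 18112) = 1/(6*116*(-108) - 18112) = 1/(-75168 - 18112) = 1/(-93280) = -1/93280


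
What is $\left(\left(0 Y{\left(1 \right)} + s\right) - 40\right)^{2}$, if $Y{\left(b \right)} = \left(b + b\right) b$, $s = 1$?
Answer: $1521$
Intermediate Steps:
$Y{\left(b \right)} = 2 b^{2}$ ($Y{\left(b \right)} = 2 b b = 2 b^{2}$)
$\left(\left(0 Y{\left(1 \right)} + s\right) - 40\right)^{2} = \left(\left(0 \cdot 2 \cdot 1^{2} + 1\right) - 40\right)^{2} = \left(\left(0 \cdot 2 \cdot 1 + 1\right) - 40\right)^{2} = \left(\left(0 \cdot 2 + 1\right) - 40\right)^{2} = \left(\left(0 + 1\right) - 40\right)^{2} = \left(1 - 40\right)^{2} = \left(-39\right)^{2} = 1521$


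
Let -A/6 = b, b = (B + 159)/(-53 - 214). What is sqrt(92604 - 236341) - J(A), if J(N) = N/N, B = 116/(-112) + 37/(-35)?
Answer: -1 + I*sqrt(143737) ≈ -1.0 + 379.13*I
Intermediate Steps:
B = -293/140 (B = 116*(-1/112) + 37*(-1/35) = -29/28 - 37/35 = -293/140 ≈ -2.0929)
b = -21967/37380 (b = (-293/140 + 159)/(-53 - 214) = (21967/140)/(-267) = (21967/140)*(-1/267) = -21967/37380 ≈ -0.58767)
A = 21967/6230 (A = -6*(-21967/37380) = 21967/6230 ≈ 3.5260)
J(N) = 1
sqrt(92604 - 236341) - J(A) = sqrt(92604 - 236341) - 1*1 = sqrt(-143737) - 1 = I*sqrt(143737) - 1 = -1 + I*sqrt(143737)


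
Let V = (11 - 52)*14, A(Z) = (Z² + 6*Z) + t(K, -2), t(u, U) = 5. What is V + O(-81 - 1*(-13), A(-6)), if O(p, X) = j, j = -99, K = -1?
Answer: -673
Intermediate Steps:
A(Z) = 5 + Z² + 6*Z (A(Z) = (Z² + 6*Z) + 5 = 5 + Z² + 6*Z)
O(p, X) = -99
V = -574 (V = -41*14 = -574)
V + O(-81 - 1*(-13), A(-6)) = -574 - 99 = -673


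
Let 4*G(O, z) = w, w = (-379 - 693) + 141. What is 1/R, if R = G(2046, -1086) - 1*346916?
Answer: -4/1388595 ≈ -2.8806e-6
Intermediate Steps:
w = -931 (w = -1072 + 141 = -931)
G(O, z) = -931/4 (G(O, z) = (¼)*(-931) = -931/4)
R = -1388595/4 (R = -931/4 - 1*346916 = -931/4 - 346916 = -1388595/4 ≈ -3.4715e+5)
1/R = 1/(-1388595/4) = -4/1388595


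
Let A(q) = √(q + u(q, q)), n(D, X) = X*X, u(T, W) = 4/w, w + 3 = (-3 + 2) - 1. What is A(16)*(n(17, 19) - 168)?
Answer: 386*√95/5 ≈ 752.45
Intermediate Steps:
w = -5 (w = -3 + ((-3 + 2) - 1) = -3 + (-1 - 1) = -3 - 2 = -5)
u(T, W) = -⅘ (u(T, W) = 4/(-5) = 4*(-⅕) = -⅘)
n(D, X) = X²
A(q) = √(-⅘ + q) (A(q) = √(q - ⅘) = √(-⅘ + q))
A(16)*(n(17, 19) - 168) = (√(-20 + 25*16)/5)*(19² - 168) = (√(-20 + 400)/5)*(361 - 168) = (√380/5)*193 = ((2*√95)/5)*193 = (2*√95/5)*193 = 386*√95/5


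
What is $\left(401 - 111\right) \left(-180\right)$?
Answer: $-52200$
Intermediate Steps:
$\left(401 - 111\right) \left(-180\right) = 290 \left(-180\right) = -52200$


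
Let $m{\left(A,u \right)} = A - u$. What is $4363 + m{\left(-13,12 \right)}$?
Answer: $4338$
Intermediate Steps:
$4363 + m{\left(-13,12 \right)} = 4363 - 25 = 4338$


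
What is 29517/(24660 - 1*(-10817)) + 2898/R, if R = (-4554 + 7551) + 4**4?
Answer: 198831147/115406681 ≈ 1.7229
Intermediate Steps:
R = 3253 (R = 2997 + 256 = 3253)
29517/(24660 - 1*(-10817)) + 2898/R = 29517/(24660 - 1*(-10817)) + 2898/3253 = 29517/(24660 + 10817) + 2898*(1/3253) = 29517/35477 + 2898/3253 = 198831147/115406681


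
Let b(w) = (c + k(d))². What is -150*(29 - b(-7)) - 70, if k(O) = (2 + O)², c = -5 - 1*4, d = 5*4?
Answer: 33839330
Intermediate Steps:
d = 20
c = -9 (c = -5 - 4 = -9)
b(w) = 225625 (b(w) = (-9 + (2 + 20)²)² = (-9 + 22²)² = (-9 + 484)² = 475² = 225625)
-150*(29 - b(-7)) - 70 = -150*(29 - 1*225625) - 70 = -150*(29 - 225625) - 70 = -150*(-225596) - 70 = 33839400 - 70 = 33839330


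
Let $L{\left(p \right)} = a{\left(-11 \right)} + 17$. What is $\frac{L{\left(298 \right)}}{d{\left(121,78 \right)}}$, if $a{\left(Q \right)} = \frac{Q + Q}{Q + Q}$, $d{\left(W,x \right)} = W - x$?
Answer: $\frac{18}{43} \approx 0.4186$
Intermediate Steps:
$a{\left(Q \right)} = 1$ ($a{\left(Q \right)} = \frac{2 Q}{2 Q} = 2 Q \frac{1}{2 Q} = 1$)
$L{\left(p \right)} = 18$ ($L{\left(p \right)} = 1 + 17 = 18$)
$\frac{L{\left(298 \right)}}{d{\left(121,78 \right)}} = \frac{18}{121 - 78} = \frac{18}{43}$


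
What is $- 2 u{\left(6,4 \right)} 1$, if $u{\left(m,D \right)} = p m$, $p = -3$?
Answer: $36$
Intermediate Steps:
$u{\left(m,D \right)} = - 3 m$
$- 2 u{\left(6,4 \right)} 1 = - 2 \left(\left(-3\right) 6\right) 1 = \left(-2\right) \left(-18\right) 1 = 36 \cdot 1 = 36$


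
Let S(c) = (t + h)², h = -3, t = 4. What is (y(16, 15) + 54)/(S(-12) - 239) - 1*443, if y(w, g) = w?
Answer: -7536/17 ≈ -443.29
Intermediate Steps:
S(c) = 1 (S(c) = (4 - 3)² = 1² = 1)
(y(16, 15) + 54)/(S(-12) - 239) - 1*443 = (16 + 54)/(1 - 239) - 1*443 = 70/(-238) - 443 = 70*(-1/238) - 443 = -5/17 - 443 = -7536/17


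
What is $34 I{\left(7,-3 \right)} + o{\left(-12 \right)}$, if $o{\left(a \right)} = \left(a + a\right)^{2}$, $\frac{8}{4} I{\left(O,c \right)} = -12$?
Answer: $372$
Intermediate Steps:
$I{\left(O,c \right)} = -6$ ($I{\left(O,c \right)} = \frac{1}{2} \left(-12\right) = -6$)
$o{\left(a \right)} = 4 a^{2}$ ($o{\left(a \right)} = \left(2 a\right)^{2} = 4 a^{2}$)
$34 I{\left(7,-3 \right)} + o{\left(-12 \right)} = 34 \left(-6\right) + 4 \left(-12\right)^{2} = -204 + 4 \cdot 144 = -204 + 576 = 372$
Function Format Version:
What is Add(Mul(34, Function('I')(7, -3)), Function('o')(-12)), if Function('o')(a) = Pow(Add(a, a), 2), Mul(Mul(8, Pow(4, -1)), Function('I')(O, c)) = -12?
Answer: 372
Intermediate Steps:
Function('I')(O, c) = -6 (Function('I')(O, c) = Mul(Rational(1, 2), -12) = -6)
Function('o')(a) = Mul(4, Pow(a, 2)) (Function('o')(a) = Pow(Mul(2, a), 2) = Mul(4, Pow(a, 2)))
Add(Mul(34, Function('I')(7, -3)), Function('o')(-12)) = Add(Mul(34, -6), Mul(4, Pow(-12, 2))) = Add(-204, Mul(4, 144)) = Add(-204, 576) = 372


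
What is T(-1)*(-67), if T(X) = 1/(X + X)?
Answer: 67/2 ≈ 33.500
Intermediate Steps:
T(X) = 1/(2*X)
T(-1)*(-67) = ((½)/(-1))*(-67) = ((½)*(-1))*(-67) = -½*(-67) = 67/2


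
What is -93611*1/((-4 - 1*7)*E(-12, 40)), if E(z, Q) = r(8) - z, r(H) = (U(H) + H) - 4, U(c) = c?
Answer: 93611/264 ≈ 354.59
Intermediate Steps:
r(H) = -4 + 2*H (r(H) = (H + H) - 4 = 2*H - 4 = -4 + 2*H)
E(z, Q) = 12 - z (E(z, Q) = (-4 + 2*8) - z = (-4 + 16) - z = 12 - z)
-93611*1/((-4 - 1*7)*E(-12, 40)) = -93611*1/((-4 - 1*7)*(12 - 1*(-12))) = -93611*1/((-4 - 7)*(12 + 12)) = -93611/((-11*24)) = -93611/(-264) = -93611*(-1/264) = 93611/264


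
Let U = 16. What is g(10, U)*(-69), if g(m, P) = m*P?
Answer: -11040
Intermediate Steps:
g(m, P) = P*m
g(10, U)*(-69) = (16*10)*(-69) = 160*(-69) = -11040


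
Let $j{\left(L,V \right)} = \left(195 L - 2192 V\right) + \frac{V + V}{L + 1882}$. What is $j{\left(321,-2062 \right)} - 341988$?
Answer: $\frac{9341841609}{2203} \approx 4.2405 \cdot 10^{6}$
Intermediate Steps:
$j{\left(L,V \right)} = - 2192 V + 195 L + \frac{2 V}{1882 + L}$ ($j{\left(L,V \right)} = \left(- 2192 V + 195 L\right) + \frac{2 V}{1882 + L} = - 2192 V + 195 L + \frac{2 V}{1882 + L}$)
$j{\left(321,-2062 \right)} - 341988 = \frac{\left(-4125342\right) \left(-2062\right) + 195 \cdot 321^{2} + 366990 \cdot 321 - 703632 \left(-2062\right)}{1882 + 321} - 341988 = \frac{8506455204 + 195 \cdot 103041 + 117803790 + 1450889184}{2203} - 341988 = \frac{8506455204 + 20092995 + 117803790 + 1450889184}{2203} - 341988 = \frac{1}{2203} \cdot 10095241173 - 341988 = \frac{10095241173}{2203} - 341988 = \frac{9341841609}{2203}$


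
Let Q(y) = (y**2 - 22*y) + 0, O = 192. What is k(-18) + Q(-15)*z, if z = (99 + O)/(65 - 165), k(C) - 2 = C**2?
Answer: -25781/20 ≈ -1289.1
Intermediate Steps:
Q(y) = y**2 - 22*y
k(C) = 2 + C**2
z = -291/100 (z = (99 + 192)/(65 - 165) = 291/(-100) = 291*(-1/100) = -291/100 ≈ -2.9100)
k(-18) + Q(-15)*z = (2 + (-18)**2) - 15*(-22 - 15)*(-291/100) = (2 + 324) - 15*(-37)*(-291/100) = 326 + 555*(-291/100) = 326 - 32301/20 = -25781/20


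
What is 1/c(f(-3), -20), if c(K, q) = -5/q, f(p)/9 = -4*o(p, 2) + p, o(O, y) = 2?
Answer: 4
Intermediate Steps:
f(p) = -72 + 9*p (f(p) = 9*(-4*2 + p) = 9*(-8 + p) = -72 + 9*p)
1/c(f(-3), -20) = 1/(-5/(-20)) = 1/(-5*(-1/20)) = 1/(1/4) = 4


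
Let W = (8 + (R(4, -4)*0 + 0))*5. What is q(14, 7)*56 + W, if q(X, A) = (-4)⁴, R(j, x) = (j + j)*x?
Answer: 14376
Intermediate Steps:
R(j, x) = 2*j*x (R(j, x) = (2*j)*x = 2*j*x)
q(X, A) = 256
W = 40 (W = (8 + ((2*4*(-4))*0 + 0))*5 = (8 + (-32*0 + 0))*5 = (8 + (0 + 0))*5 = (8 + 0)*5 = 8*5 = 40)
q(14, 7)*56 + W = 256*56 + 40 = 14336 + 40 = 14376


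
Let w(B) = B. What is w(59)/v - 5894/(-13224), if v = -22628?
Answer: 4143413/9351021 ≈ 0.44310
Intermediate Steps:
w(59)/v - 5894/(-13224) = 59/(-22628) - 5894/(-13224) = 59*(-1/22628) - 5894*(-1/13224) = -59/22628 + 2947/6612 = 4143413/9351021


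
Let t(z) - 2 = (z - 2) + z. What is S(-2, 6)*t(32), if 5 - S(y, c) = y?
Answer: 448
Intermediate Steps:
S(y, c) = 5 - y
t(z) = 2*z (t(z) = 2 + ((z - 2) + z) = 2 + ((-2 + z) + z) = 2 + (-2 + 2*z) = 2*z)
S(-2, 6)*t(32) = (5 - 1*(-2))*(2*32) = (5 + 2)*64 = 7*64 = 448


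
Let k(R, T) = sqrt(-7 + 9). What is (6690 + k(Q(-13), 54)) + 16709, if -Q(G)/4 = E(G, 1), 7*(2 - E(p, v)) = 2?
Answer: 23399 + sqrt(2) ≈ 23400.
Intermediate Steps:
E(p, v) = 12/7 (E(p, v) = 2 - 1/7*2 = 2 - 2/7 = 12/7)
Q(G) = -48/7 (Q(G) = -4*12/7 = -48/7)
k(R, T) = sqrt(2)
(6690 + k(Q(-13), 54)) + 16709 = (6690 + sqrt(2)) + 16709 = 23399 + sqrt(2)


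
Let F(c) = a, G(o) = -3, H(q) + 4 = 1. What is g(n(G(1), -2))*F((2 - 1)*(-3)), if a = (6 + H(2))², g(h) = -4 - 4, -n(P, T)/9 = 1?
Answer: -72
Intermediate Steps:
H(q) = -3 (H(q) = -4 + 1 = -3)
n(P, T) = -9 (n(P, T) = -9*1 = -9)
g(h) = -8
a = 9 (a = (6 - 3)² = 3² = 9)
F(c) = 9
g(n(G(1), -2))*F((2 - 1)*(-3)) = -8*9 = -72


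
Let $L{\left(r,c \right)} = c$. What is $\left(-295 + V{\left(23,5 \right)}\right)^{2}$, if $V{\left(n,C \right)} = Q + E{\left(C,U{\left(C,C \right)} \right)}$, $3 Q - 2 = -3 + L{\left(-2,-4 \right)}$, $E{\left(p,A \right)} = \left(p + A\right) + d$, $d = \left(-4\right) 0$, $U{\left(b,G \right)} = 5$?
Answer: $\frac{739600}{9} \approx 82178.0$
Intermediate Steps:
$d = 0$
$E{\left(p,A \right)} = A + p$ ($E{\left(p,A \right)} = \left(p + A\right) + 0 = \left(A + p\right) + 0 = A + p$)
$Q = - \frac{5}{3}$ ($Q = \frac{2}{3} + \frac{-3 - 4}{3} = \frac{2}{3} + \frac{1}{3} \left(-7\right) = \frac{2}{3} - \frac{7}{3} = - \frac{5}{3} \approx -1.6667$)
$V{\left(n,C \right)} = \frac{10}{3} + C$ ($V{\left(n,C \right)} = - \frac{5}{3} + \left(5 + C\right) = \frac{10}{3} + C$)
$\left(-295 + V{\left(23,5 \right)}\right)^{2} = \left(-295 + \left(\frac{10}{3} + 5\right)\right)^{2} = \left(-295 + \frac{25}{3}\right)^{2} = \left(- \frac{860}{3}\right)^{2} = \frac{739600}{9}$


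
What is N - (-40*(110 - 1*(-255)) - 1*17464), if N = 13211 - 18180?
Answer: 27095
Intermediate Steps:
N = -4969
N - (-40*(110 - 1*(-255)) - 1*17464) = -4969 - (-40*(110 - 1*(-255)) - 1*17464) = -4969 - (-40*(110 + 255) - 17464) = -4969 - (-40*365 - 17464) = -4969 - (-14600 - 17464) = -4969 - 1*(-32064) = -4969 + 32064 = 27095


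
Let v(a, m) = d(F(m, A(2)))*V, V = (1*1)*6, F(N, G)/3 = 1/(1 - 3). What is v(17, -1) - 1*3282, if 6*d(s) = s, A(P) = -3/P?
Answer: -6567/2 ≈ -3283.5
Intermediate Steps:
F(N, G) = -3/2 (F(N, G) = 3/(1 - 3) = 3/(-2) = 3*(-½) = -3/2)
d(s) = s/6
V = 6 (V = 1*6 = 6)
v(a, m) = -3/2 (v(a, m) = ((⅙)*(-3/2))*6 = -¼*6 = -3/2)
v(17, -1) - 1*3282 = -3/2 - 1*3282 = -3/2 - 3282 = -6567/2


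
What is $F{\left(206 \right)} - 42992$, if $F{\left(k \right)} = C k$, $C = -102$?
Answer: $-64004$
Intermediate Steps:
$F{\left(k \right)} = - 102 k$
$F{\left(206 \right)} - 42992 = \left(-102\right) 206 - 42992 = -21012 - 42992 = -64004$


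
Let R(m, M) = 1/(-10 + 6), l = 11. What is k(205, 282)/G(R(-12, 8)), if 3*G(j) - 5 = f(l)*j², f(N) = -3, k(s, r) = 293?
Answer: 14064/77 ≈ 182.65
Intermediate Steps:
R(m, M) = -¼ (R(m, M) = 1/(-4) = -¼)
G(j) = 5/3 - j² (G(j) = 5/3 + (-3*j²)/3 = 5/3 - j²)
k(205, 282)/G(R(-12, 8)) = 293/(5/3 - (-¼)²) = 293/(5/3 - 1*1/16) = 293/(5/3 - 1/16) = 293/(77/48) = 293*(48/77) = 14064/77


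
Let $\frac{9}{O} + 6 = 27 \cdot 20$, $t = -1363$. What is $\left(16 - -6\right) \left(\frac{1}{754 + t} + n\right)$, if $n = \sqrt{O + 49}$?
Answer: $- \frac{22}{609} + \frac{55 \sqrt{62122}}{89} \approx 153.99$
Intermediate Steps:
$O = \frac{3}{178}$ ($O = \frac{9}{-6 + 27 \cdot 20} = \frac{9}{-6 + 540} = \frac{9}{534} = 9 \cdot \frac{1}{534} = \frac{3}{178} \approx 0.016854$)
$n = \frac{5 \sqrt{62122}}{178}$ ($n = \sqrt{\frac{3}{178} + 49} = \sqrt{\frac{8725}{178}} = \frac{5 \sqrt{62122}}{178} \approx 7.0012$)
$\left(16 - -6\right) \left(\frac{1}{754 + t} + n\right) = \left(16 - -6\right) \left(\frac{1}{754 - 1363} + \frac{5 \sqrt{62122}}{178}\right) = \left(16 + 6\right) \left(\frac{1}{-609} + \frac{5 \sqrt{62122}}{178}\right) = 22 \left(- \frac{1}{609} + \frac{5 \sqrt{62122}}{178}\right) = - \frac{22}{609} + \frac{55 \sqrt{62122}}{89}$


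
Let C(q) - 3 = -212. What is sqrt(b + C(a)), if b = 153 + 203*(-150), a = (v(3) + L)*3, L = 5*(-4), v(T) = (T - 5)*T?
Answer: I*sqrt(30506) ≈ 174.66*I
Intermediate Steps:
v(T) = T*(-5 + T) (v(T) = (-5 + T)*T = T*(-5 + T))
L = -20
a = -78 (a = (3*(-5 + 3) - 20)*3 = (3*(-2) - 20)*3 = (-6 - 20)*3 = -26*3 = -78)
C(q) = -209 (C(q) = 3 - 212 = -209)
b = -30297 (b = 153 - 30450 = -30297)
sqrt(b + C(a)) = sqrt(-30297 - 209) = sqrt(-30506) = I*sqrt(30506)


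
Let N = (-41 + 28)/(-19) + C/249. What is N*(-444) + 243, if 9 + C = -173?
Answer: 415919/1577 ≈ 263.74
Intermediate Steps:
C = -182 (C = -9 - 173 = -182)
N = -221/4731 (N = (-41 + 28)/(-19) - 182/249 = -13*(-1/19) - 182*1/249 = 13/19 - 182/249 = -221/4731 ≈ -0.046713)
N*(-444) + 243 = -221/4731*(-444) + 243 = 32708/1577 + 243 = 415919/1577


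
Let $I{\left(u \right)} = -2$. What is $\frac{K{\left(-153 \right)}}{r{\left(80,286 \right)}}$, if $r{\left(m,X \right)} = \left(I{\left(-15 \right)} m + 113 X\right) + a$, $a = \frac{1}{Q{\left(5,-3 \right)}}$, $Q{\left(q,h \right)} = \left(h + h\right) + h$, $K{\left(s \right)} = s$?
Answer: $- \frac{1377}{289421} \approx -0.0047578$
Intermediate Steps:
$Q{\left(q,h \right)} = 3 h$ ($Q{\left(q,h \right)} = 2 h + h = 3 h$)
$a = - \frac{1}{9}$ ($a = \frac{1}{3 \left(-3\right)} = \frac{1}{-9} = - \frac{1}{9} \approx -0.11111$)
$r{\left(m,X \right)} = - \frac{1}{9} - 2 m + 113 X$ ($r{\left(m,X \right)} = \left(- 2 m + 113 X\right) - \frac{1}{9} = - \frac{1}{9} - 2 m + 113 X$)
$\frac{K{\left(-153 \right)}}{r{\left(80,286 \right)}} = - \frac{153}{- \frac{1}{9} - 160 + 113 \cdot 286} = - \frac{153}{- \frac{1}{9} - 160 + 32318} = - \frac{153}{\frac{289421}{9}} = \left(-153\right) \frac{9}{289421} = - \frac{1377}{289421}$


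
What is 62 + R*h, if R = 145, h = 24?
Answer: 3542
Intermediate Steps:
62 + R*h = 62 + 145*24 = 62 + 3480 = 3542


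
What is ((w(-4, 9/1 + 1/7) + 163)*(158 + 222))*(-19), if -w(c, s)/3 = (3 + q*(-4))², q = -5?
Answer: 10281280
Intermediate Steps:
w(c, s) = -1587 (w(c, s) = -3*(3 - 5*(-4))² = -3*(3 + 20)² = -3*23² = -3*529 = -1587)
((w(-4, 9/1 + 1/7) + 163)*(158 + 222))*(-19) = ((-1587 + 163)*(158 + 222))*(-19) = -1424*380*(-19) = -541120*(-19) = 10281280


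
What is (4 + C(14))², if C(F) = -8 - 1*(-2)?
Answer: 4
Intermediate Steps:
C(F) = -6 (C(F) = -8 + 2 = -6)
(4 + C(14))² = (4 - 6)² = (-2)² = 4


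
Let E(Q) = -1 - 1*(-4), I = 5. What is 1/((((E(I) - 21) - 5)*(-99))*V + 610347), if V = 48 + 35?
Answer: 1/799338 ≈ 1.2510e-6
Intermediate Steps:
E(Q) = 3 (E(Q) = -1 + 4 = 3)
V = 83
1/((((E(I) - 21) - 5)*(-99))*V + 610347) = 1/((((3 - 21) - 5)*(-99))*83 + 610347) = 1/(((-18 - 5)*(-99))*83 + 610347) = 1/(-23*(-99)*83 + 610347) = 1/(2277*83 + 610347) = 1/(188991 + 610347) = 1/799338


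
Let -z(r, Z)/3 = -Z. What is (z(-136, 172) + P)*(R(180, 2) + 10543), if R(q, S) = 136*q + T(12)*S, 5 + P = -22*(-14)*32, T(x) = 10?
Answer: 363290781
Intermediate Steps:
z(r, Z) = 3*Z (z(r, Z) = -(-3)*Z = 3*Z)
P = 9851 (P = -5 - 22*(-14)*32 = -5 + 308*32 = -5 + 9856 = 9851)
R(q, S) = 10*S + 136*q (R(q, S) = 136*q + 10*S = 10*S + 136*q)
(z(-136, 172) + P)*(R(180, 2) + 10543) = (3*172 + 9851)*((10*2 + 136*180) + 10543) = (516 + 9851)*((20 + 24480) + 10543) = 10367*(24500 + 10543) = 10367*35043 = 363290781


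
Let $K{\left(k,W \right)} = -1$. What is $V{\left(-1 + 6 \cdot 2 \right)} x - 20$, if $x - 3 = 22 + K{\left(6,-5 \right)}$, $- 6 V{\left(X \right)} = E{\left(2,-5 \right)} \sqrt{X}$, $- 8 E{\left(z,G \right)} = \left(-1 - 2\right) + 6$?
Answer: $-20 + \frac{3 \sqrt{11}}{2} \approx -15.025$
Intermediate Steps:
$E{\left(z,G \right)} = - \frac{3}{8}$ ($E{\left(z,G \right)} = - \frac{\left(-1 - 2\right) + 6}{8} = - \frac{-3 + 6}{8} = \left(- \frac{1}{8}\right) 3 = - \frac{3}{8}$)
$V{\left(X \right)} = \frac{\sqrt{X}}{16}$ ($V{\left(X \right)} = - \frac{\left(- \frac{3}{8}\right) \sqrt{X}}{6} = \frac{\sqrt{X}}{16}$)
$x = 24$ ($x = 3 + \left(22 - 1\right) = 3 + 21 = 24$)
$V{\left(-1 + 6 \cdot 2 \right)} x - 20 = \frac{\sqrt{-1 + 6 \cdot 2}}{16} \cdot 24 - 20 = \frac{\sqrt{-1 + 12}}{16} \cdot 24 - 20 = \frac{\sqrt{11}}{16} \cdot 24 - 20 = \frac{3 \sqrt{11}}{2} - 20 = -20 + \frac{3 \sqrt{11}}{2}$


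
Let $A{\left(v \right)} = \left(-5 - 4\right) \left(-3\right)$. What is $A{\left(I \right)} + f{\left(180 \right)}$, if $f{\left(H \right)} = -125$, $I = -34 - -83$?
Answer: $-98$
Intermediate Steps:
$I = 49$ ($I = -34 + 83 = 49$)
$A{\left(v \right)} = 27$ ($A{\left(v \right)} = \left(-9\right) \left(-3\right) = 27$)
$A{\left(I \right)} + f{\left(180 \right)} = 27 - 125 = -98$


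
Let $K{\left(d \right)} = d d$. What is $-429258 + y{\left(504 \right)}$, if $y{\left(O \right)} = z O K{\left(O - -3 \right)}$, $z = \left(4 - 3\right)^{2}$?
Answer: $129123438$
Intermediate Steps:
$K{\left(d \right)} = d^{2}$
$z = 1$ ($z = 1^{2} = 1$)
$y{\left(O \right)} = O \left(3 + O\right)^{2}$ ($y{\left(O \right)} = 1 O \left(O - -3\right)^{2} = O \left(O + 3\right)^{2} = O \left(3 + O\right)^{2}$)
$-429258 + y{\left(504 \right)} = -429258 + 504 \left(3 + 504\right)^{2} = -429258 + 504 \cdot 507^{2} = -429258 + 504 \cdot 257049 = -429258 + 129552696 = 129123438$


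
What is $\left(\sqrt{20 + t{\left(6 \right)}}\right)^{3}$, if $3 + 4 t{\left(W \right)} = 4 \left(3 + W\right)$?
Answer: $\frac{113 \sqrt{113}}{8} \approx 150.15$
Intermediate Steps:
$t{\left(W \right)} = \frac{9}{4} + W$ ($t{\left(W \right)} = - \frac{3}{4} + \frac{4 \left(3 + W\right)}{4} = - \frac{3}{4} + \frac{12 + 4 W}{4} = - \frac{3}{4} + \left(3 + W\right) = \frac{9}{4} + W$)
$\left(\sqrt{20 + t{\left(6 \right)}}\right)^{3} = \left(\sqrt{20 + \left(\frac{9}{4} + 6\right)}\right)^{3} = \left(\sqrt{20 + \frac{33}{4}}\right)^{3} = \left(\sqrt{\frac{113}{4}}\right)^{3} = \left(\frac{\sqrt{113}}{2}\right)^{3} = \frac{113 \sqrt{113}}{8}$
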